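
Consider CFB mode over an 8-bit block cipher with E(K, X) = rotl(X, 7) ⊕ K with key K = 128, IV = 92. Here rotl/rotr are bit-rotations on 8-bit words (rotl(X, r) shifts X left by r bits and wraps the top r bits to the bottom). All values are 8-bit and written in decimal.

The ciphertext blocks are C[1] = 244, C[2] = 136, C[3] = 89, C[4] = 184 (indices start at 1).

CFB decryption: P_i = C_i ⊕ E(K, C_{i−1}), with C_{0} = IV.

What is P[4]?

P[4] = 148

P[4]: E(K, 89) = 44; 184 ⊕ 44 = 148.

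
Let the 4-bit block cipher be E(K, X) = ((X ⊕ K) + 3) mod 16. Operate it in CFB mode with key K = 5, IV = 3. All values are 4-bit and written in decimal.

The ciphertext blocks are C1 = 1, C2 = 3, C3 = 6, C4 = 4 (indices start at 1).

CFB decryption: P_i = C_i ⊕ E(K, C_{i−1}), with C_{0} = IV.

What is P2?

P2 = 4

P2: E(K, 1) = 7; 3 ⊕ 7 = 4.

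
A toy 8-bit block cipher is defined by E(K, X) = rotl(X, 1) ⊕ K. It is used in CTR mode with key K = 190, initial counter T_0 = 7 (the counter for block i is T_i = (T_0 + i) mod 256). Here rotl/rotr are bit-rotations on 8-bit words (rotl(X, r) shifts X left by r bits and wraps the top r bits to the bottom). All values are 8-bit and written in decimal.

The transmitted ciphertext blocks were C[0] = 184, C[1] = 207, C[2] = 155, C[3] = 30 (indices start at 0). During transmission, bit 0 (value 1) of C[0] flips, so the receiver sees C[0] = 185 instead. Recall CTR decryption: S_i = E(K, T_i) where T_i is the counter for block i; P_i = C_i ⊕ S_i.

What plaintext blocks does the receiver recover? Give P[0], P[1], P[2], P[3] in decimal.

Only C[0] changed, to 185. In CTR, a change in C_i flips the same bit in P_i only; the keystream is unaffected. Decrypting the received ciphertext:
P[0]: T = 7, S = E(K, T) = 176; 185 ⊕ 176 = 9.
P[1]: T = 8, S = E(K, T) = 174; 207 ⊕ 174 = 97.
P[2]: T = 9, S = E(K, T) = 172; 155 ⊕ 172 = 55.
P[3]: T = 10, S = E(K, T) = 170; 30 ⊕ 170 = 180.
Blocks that differ from the original plaintext: P[0].

P[0] = 9, P[1] = 97, P[2] = 55, P[3] = 180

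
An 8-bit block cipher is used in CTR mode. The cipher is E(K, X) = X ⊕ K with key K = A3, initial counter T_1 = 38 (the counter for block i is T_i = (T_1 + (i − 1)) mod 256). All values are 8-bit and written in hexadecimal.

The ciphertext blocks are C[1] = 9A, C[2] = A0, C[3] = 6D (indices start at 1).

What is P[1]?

CTR decryption: S_i = E(K, T_i) where T_i is the counter for block i; P_i = C_i ⊕ S_i.
P[1]: T = 38, S = E(K, T) = 9B; 9A ⊕ 9B = 01.

P[1] = 01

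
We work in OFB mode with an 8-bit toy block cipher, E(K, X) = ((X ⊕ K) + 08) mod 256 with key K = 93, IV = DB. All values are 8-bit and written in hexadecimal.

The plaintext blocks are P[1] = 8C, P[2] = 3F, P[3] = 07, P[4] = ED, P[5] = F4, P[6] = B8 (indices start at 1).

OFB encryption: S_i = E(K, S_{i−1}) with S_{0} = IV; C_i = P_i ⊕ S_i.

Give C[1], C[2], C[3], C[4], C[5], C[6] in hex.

C[1] = DC, C[2] = F4, C[3] = 67, C[4] = 16, C[5] = 84, C[6] = 53

C[1]: S = E(K, DB) = 50; 8C ⊕ 50 = DC.
C[2]: S = E(K, 50) = CB; 3F ⊕ CB = F4.
C[3]: S = E(K, CB) = 60; 07 ⊕ 60 = 67.
C[4]: S = E(K, 60) = FB; ED ⊕ FB = 16.
C[5]: S = E(K, FB) = 70; F4 ⊕ 70 = 84.
C[6]: S = E(K, 70) = EB; B8 ⊕ EB = 53.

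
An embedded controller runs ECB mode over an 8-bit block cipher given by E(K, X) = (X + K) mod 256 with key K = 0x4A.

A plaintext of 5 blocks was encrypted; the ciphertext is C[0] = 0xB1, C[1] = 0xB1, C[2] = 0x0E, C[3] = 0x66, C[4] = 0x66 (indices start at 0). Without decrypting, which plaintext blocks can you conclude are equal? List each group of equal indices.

P[0] = P[1]; P[3] = P[4]

ECB encrypts each block independently with the same key, so equal ciphertext blocks imply equal plaintext blocks.
C[0] = C[1] = 0xB1, so P[0] = P[1].
C[3] = C[4] = 0x66, so P[3] = P[4].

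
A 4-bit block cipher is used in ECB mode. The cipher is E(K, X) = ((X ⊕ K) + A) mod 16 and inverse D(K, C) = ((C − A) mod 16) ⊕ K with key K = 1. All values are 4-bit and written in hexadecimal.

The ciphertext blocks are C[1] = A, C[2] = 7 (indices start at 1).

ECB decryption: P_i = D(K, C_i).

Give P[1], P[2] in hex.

P[1]: D(K, A) = 1.
P[2]: D(K, 7) = C.

P[1] = 1, P[2] = C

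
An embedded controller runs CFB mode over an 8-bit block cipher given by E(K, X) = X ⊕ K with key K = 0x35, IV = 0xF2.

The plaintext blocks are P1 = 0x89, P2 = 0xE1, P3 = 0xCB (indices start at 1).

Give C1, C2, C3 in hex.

CFB encryption: C_i = P_i ⊕ E(K, C_{i−1}), with C_{0} = IV.
C1: E(K, 0xF2) = 0xC7; 0x89 ⊕ 0xC7 = 0x4E.
C2: E(K, 0x4E) = 0x7B; 0xE1 ⊕ 0x7B = 0x9A.
C3: E(K, 0x9A) = 0xAF; 0xCB ⊕ 0xAF = 0x64.

C1 = 0x4E, C2 = 0x9A, C3 = 0x64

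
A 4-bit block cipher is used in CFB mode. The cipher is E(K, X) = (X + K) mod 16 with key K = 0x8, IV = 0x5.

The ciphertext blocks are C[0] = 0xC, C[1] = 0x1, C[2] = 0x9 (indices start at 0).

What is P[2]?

CFB decryption: P_i = C_i ⊕ E(K, C_{i−1}), with C_{−1} = IV.
P[2]: E(K, 0x1) = 0x9; 0x9 ⊕ 0x9 = 0x0.

P[2] = 0x0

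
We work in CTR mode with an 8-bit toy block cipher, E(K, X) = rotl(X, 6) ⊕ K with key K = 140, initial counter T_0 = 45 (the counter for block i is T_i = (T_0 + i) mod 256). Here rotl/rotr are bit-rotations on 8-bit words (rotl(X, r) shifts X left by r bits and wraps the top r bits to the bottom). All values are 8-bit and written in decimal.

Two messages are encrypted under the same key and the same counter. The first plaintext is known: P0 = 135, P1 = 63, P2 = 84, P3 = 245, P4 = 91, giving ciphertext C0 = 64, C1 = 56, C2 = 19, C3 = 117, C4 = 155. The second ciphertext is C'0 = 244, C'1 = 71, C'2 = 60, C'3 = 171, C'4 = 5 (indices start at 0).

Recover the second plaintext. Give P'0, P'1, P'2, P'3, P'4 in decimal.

In CTR with a reused counter, both messages share the same keystream S_i, so C_i ⊕ C'_i = P_i ⊕ P'_i and thus P'_i = P_i ⊕ C_i ⊕ C'_i.
P'0: 135 ⊕ 64 ⊕ 244 = 51.
P'1: 63 ⊕ 56 ⊕ 71 = 64.
P'2: 84 ⊕ 19 ⊕ 60 = 123.
P'3: 245 ⊕ 117 ⊕ 171 = 43.
P'4: 91 ⊕ 155 ⊕ 5 = 197.

P'0 = 51, P'1 = 64, P'2 = 123, P'3 = 43, P'4 = 197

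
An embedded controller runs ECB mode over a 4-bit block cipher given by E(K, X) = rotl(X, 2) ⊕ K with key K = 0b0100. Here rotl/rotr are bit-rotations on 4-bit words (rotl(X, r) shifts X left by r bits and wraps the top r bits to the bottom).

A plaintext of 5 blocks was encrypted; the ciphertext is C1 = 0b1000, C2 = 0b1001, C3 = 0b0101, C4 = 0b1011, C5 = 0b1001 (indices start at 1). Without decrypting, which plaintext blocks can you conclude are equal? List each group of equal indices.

ECB encrypts each block independently with the same key, so equal ciphertext blocks imply equal plaintext blocks.
C2 = C5 = 0b1001, so P2 = P5.

P2 = P5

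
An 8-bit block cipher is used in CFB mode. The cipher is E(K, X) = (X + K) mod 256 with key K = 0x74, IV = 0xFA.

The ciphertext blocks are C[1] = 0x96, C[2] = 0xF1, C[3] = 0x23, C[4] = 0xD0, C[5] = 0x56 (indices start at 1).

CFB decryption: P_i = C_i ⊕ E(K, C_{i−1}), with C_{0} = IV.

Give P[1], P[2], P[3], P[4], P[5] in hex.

P[1]: E(K, 0xFA) = 0x6E; 0x96 ⊕ 0x6E = 0xF8.
P[2]: E(K, 0x96) = 0x0A; 0xF1 ⊕ 0x0A = 0xFB.
P[3]: E(K, 0xF1) = 0x65; 0x23 ⊕ 0x65 = 0x46.
P[4]: E(K, 0x23) = 0x97; 0xD0 ⊕ 0x97 = 0x47.
P[5]: E(K, 0xD0) = 0x44; 0x56 ⊕ 0x44 = 0x12.

P[1] = 0xF8, P[2] = 0xFB, P[3] = 0x46, P[4] = 0x47, P[5] = 0x12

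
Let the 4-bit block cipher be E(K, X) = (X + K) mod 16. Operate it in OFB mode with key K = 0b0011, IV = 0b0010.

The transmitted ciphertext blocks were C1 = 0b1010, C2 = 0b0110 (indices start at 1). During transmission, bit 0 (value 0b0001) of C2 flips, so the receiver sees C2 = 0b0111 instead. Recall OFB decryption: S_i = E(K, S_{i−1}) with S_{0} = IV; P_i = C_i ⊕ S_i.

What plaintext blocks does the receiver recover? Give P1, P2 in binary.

P1 = 0b1111, P2 = 0b1111

Only C2 changed, to 0b0111. In OFB, a change in C_i flips the same bit in P_i only; the keystream is unaffected. Decrypting the received ciphertext:
P1: S = E(K, 0b0010) = 0b0101; 0b1010 ⊕ 0b0101 = 0b1111.
P2: S = E(K, 0b0101) = 0b1000; 0b0111 ⊕ 0b1000 = 0b1111.
Blocks that differ from the original plaintext: P2.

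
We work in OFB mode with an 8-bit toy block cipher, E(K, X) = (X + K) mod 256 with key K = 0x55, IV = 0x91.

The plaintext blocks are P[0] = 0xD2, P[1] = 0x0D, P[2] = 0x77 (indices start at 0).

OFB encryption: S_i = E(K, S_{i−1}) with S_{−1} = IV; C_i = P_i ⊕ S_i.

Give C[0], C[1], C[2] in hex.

C[0]: S = E(K, 0x91) = 0xE6; 0xD2 ⊕ 0xE6 = 0x34.
C[1]: S = E(K, 0xE6) = 0x3B; 0x0D ⊕ 0x3B = 0x36.
C[2]: S = E(K, 0x3B) = 0x90; 0x77 ⊕ 0x90 = 0xE7.

C[0] = 0x34, C[1] = 0x36, C[2] = 0xE7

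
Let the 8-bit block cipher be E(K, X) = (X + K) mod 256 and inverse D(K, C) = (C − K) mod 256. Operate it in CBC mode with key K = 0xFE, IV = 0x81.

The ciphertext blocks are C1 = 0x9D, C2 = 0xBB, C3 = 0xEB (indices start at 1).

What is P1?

P1 = 0x1E

CBC decryption: P_i = D(K, C_i) ⊕ C_{i−1}, with C_{0} = IV.
P1: D(K, 0x9D) = 0x9F; 0x9F ⊕ 0x81 = 0x1E.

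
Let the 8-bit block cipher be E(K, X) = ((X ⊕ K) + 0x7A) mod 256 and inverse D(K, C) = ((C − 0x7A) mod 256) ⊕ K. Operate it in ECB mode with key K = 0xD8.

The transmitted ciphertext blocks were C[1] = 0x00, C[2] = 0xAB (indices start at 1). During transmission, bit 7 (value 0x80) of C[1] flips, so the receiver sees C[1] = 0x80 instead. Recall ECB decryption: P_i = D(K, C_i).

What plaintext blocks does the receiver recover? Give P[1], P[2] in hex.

Only C[1] changed, to 0x80. In ECB, a change in C_i affects only P_i. Decrypting the received ciphertext:
P[1]: D(K, 0x80) = 0xDE.
P[2]: D(K, 0xAB) = 0xE9.
Blocks that differ from the original plaintext: P[1].

P[1] = 0xDE, P[2] = 0xE9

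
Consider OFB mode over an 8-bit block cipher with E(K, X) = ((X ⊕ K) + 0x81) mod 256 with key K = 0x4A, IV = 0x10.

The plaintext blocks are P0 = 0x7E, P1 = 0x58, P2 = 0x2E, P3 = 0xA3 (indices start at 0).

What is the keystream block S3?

OFB encryption: S_i = E(K, S_{i−1}) with S_{−1} = IV; C_i = P_i ⊕ S_i.
C0: S = E(K, 0x10) = 0xDB; 0x7E ⊕ 0xDB = 0xA5.
C1: S = E(K, 0xDB) = 0x12; 0x58 ⊕ 0x12 = 0x4A.
C2: S = E(K, 0x12) = 0xD9; 0x2E ⊕ 0xD9 = 0xF7.
C3: S = E(K, 0xD9) = 0x14; 0xA3 ⊕ 0x14 = 0xB7.
So S3 = 0x14.

0x14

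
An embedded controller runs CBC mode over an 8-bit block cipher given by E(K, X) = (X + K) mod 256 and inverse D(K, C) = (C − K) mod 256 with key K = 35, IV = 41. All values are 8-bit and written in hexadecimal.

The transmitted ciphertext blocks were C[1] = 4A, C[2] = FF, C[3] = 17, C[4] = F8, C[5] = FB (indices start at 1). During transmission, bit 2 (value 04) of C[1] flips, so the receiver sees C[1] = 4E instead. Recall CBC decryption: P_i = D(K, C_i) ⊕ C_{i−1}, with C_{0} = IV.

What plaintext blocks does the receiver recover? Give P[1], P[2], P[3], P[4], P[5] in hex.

Only C[1] changed, to 4E. In CBC, a change in C_i garbles P_i and flips the same bit in P_{i+1}. Decrypting the received ciphertext:
P[1]: D(K, 4E) = 19; 19 ⊕ 41 = 58.
P[2]: D(K, FF) = CA; CA ⊕ 4E = 84.
P[3]: D(K, 17) = E2; E2 ⊕ FF = 1D.
P[4]: D(K, F8) = C3; C3 ⊕ 17 = D4.
P[5]: D(K, FB) = C6; C6 ⊕ F8 = 3E.
Blocks that differ from the original plaintext: P[1], P[2].

P[1] = 58, P[2] = 84, P[3] = 1D, P[4] = D4, P[5] = 3E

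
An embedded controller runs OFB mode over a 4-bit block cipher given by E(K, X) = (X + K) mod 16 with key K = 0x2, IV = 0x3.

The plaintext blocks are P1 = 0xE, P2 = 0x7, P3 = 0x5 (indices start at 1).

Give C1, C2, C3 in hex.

C1 = 0xB, C2 = 0x0, C3 = 0xC

OFB encryption: S_i = E(K, S_{i−1}) with S_{0} = IV; C_i = P_i ⊕ S_i.
C1: S = E(K, 0x3) = 0x5; 0xE ⊕ 0x5 = 0xB.
C2: S = E(K, 0x5) = 0x7; 0x7 ⊕ 0x7 = 0x0.
C3: S = E(K, 0x7) = 0x9; 0x5 ⊕ 0x9 = 0xC.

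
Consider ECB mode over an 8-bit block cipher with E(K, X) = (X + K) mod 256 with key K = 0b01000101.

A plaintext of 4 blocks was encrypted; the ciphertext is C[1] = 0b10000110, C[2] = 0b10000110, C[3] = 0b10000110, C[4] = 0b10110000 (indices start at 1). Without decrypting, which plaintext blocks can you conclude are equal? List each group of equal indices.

ECB encrypts each block independently with the same key, so equal ciphertext blocks imply equal plaintext blocks.
C[1] = C[2] = C[3] = 0b10000110, so P[1] = P[2] = P[3].

P[1] = P[2] = P[3]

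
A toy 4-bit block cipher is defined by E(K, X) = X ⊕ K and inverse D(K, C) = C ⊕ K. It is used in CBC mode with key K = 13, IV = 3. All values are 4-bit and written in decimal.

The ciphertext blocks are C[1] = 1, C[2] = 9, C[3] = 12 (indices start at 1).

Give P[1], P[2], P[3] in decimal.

P[1] = 15, P[2] = 5, P[3] = 8

CBC decryption: P_i = D(K, C_i) ⊕ C_{i−1}, with C_{0} = IV.
P[1]: D(K, 1) = 12; 12 ⊕ 3 = 15.
P[2]: D(K, 9) = 4; 4 ⊕ 1 = 5.
P[3]: D(K, 12) = 1; 1 ⊕ 9 = 8.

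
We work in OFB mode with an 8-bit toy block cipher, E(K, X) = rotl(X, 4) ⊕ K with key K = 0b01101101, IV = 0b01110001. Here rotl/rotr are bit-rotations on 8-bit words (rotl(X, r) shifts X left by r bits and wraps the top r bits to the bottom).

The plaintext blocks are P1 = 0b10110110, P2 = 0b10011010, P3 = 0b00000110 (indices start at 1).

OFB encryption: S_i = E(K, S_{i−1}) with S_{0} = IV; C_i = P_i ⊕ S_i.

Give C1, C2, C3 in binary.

C1: S = E(K, 0b01110001) = 0b01111010; 0b10110110 ⊕ 0b01111010 = 0b11001100.
C2: S = E(K, 0b01111010) = 0b11001010; 0b10011010 ⊕ 0b11001010 = 0b01010000.
C3: S = E(K, 0b11001010) = 0b11000001; 0b00000110 ⊕ 0b11000001 = 0b11000111.

C1 = 0b11001100, C2 = 0b01010000, C3 = 0b11000111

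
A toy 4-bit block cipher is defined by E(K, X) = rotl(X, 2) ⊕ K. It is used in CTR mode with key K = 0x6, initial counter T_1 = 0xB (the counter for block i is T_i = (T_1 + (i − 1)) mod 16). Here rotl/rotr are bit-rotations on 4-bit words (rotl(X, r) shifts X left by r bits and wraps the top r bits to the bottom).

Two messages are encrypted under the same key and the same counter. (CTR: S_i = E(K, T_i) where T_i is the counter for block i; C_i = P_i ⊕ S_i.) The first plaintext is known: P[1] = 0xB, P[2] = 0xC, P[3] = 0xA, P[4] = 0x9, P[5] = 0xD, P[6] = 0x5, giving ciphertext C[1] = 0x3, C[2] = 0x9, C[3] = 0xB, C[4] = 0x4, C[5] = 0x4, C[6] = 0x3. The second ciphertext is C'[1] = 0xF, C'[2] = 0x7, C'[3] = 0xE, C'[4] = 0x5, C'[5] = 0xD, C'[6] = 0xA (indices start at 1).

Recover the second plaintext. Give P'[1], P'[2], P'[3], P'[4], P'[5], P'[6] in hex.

P'[1] = 0x7, P'[2] = 0x2, P'[3] = 0xF, P'[4] = 0x8, P'[5] = 0x4, P'[6] = 0xC

In CTR with a reused counter, both messages share the same keystream S_i, so C_i ⊕ C'_i = P_i ⊕ P'_i and thus P'_i = P_i ⊕ C_i ⊕ C'_i.
P'[1]: 0xB ⊕ 0x3 ⊕ 0xF = 0x7.
P'[2]: 0xC ⊕ 0x9 ⊕ 0x7 = 0x2.
P'[3]: 0xA ⊕ 0xB ⊕ 0xE = 0xF.
P'[4]: 0x9 ⊕ 0x4 ⊕ 0x5 = 0x8.
P'[5]: 0xD ⊕ 0x4 ⊕ 0xD = 0x4.
P'[6]: 0x5 ⊕ 0x3 ⊕ 0xA = 0xC.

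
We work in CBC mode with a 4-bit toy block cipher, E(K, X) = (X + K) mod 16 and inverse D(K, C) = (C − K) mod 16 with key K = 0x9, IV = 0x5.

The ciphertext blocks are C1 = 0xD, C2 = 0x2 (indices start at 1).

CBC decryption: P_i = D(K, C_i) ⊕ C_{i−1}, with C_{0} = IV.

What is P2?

P2: D(K, 0x2) = 0x9; 0x9 ⊕ 0xD = 0x4.

P2 = 0x4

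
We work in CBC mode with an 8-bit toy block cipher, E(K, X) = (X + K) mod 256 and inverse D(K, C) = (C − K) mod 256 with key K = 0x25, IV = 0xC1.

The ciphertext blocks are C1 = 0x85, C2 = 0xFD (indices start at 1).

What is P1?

CBC decryption: P_i = D(K, C_i) ⊕ C_{i−1}, with C_{0} = IV.
P1: D(K, 0x85) = 0x60; 0x60 ⊕ 0xC1 = 0xA1.

P1 = 0xA1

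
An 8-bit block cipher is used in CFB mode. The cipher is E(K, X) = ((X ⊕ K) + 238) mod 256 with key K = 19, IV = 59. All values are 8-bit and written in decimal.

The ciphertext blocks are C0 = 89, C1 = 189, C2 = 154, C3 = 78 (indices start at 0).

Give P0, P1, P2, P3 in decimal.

CFB decryption: P_i = C_i ⊕ E(K, C_{i−1}), with C_{−1} = IV.
P0: E(K, 59) = 22; 89 ⊕ 22 = 79.
P1: E(K, 89) = 56; 189 ⊕ 56 = 133.
P2: E(K, 189) = 156; 154 ⊕ 156 = 6.
P3: E(K, 154) = 119; 78 ⊕ 119 = 57.

P0 = 79, P1 = 133, P2 = 6, P3 = 57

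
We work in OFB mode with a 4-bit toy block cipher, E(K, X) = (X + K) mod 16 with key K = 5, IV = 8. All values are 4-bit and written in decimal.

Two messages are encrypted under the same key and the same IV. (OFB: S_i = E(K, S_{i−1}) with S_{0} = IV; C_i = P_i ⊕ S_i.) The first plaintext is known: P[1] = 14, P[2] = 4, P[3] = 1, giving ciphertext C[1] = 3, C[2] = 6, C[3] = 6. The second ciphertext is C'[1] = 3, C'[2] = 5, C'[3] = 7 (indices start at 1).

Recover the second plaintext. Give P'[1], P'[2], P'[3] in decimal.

P'[1] = 14, P'[2] = 7, P'[3] = 0

In OFB with a reused IV, both messages share the same keystream S_i, so C_i ⊕ C'_i = P_i ⊕ P'_i and thus P'_i = P_i ⊕ C_i ⊕ C'_i.
P'[1]: 14 ⊕ 3 ⊕ 3 = 14.
P'[2]: 4 ⊕ 6 ⊕ 5 = 7.
P'[3]: 1 ⊕ 6 ⊕ 7 = 0.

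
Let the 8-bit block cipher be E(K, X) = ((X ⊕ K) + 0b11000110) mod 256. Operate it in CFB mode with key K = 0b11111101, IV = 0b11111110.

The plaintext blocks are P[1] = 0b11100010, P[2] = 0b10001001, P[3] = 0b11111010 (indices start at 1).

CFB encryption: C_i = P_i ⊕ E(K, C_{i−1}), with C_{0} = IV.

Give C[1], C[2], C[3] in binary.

C[1]: E(K, 0b11111110) = 0b11001001; 0b11100010 ⊕ 0b11001001 = 0b00101011.
C[2]: E(K, 0b00101011) = 0b10011100; 0b10001001 ⊕ 0b10011100 = 0b00010101.
C[3]: E(K, 0b00010101) = 0b10101110; 0b11111010 ⊕ 0b10101110 = 0b01010100.

C[1] = 0b00101011, C[2] = 0b00010101, C[3] = 0b01010100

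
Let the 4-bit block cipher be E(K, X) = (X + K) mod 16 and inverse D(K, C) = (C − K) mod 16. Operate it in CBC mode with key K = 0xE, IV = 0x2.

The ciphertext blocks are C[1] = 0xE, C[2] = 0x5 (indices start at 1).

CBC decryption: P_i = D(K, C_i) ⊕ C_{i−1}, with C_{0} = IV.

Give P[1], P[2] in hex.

P[1]: D(K, 0xE) = 0x0; 0x0 ⊕ 0x2 = 0x2.
P[2]: D(K, 0x5) = 0x7; 0x7 ⊕ 0xE = 0x9.

P[1] = 0x2, P[2] = 0x9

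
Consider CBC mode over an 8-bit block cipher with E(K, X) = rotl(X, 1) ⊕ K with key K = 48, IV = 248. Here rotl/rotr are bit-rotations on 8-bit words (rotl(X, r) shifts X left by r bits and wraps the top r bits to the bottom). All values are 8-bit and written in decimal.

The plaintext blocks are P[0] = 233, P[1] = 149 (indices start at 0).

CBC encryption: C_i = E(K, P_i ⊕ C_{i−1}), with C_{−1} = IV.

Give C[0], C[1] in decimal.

C[0]: P[0] ⊕ 248 = 17; E(K, 17) = 18.
C[1]: P[1] ⊕ 18 = 135; E(K, 135) = 63.

C[0] = 18, C[1] = 63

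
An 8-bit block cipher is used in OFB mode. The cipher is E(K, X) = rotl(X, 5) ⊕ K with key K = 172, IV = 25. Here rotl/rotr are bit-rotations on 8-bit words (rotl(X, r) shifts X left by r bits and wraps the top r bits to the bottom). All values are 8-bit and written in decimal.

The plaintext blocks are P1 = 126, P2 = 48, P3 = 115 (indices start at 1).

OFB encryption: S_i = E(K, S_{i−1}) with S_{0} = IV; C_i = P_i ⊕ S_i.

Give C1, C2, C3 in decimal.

C1: S = E(K, 25) = 143; 126 ⊕ 143 = 241.
C2: S = E(K, 143) = 93; 48 ⊕ 93 = 109.
C3: S = E(K, 93) = 7; 115 ⊕ 7 = 116.

C1 = 241, C2 = 109, C3 = 116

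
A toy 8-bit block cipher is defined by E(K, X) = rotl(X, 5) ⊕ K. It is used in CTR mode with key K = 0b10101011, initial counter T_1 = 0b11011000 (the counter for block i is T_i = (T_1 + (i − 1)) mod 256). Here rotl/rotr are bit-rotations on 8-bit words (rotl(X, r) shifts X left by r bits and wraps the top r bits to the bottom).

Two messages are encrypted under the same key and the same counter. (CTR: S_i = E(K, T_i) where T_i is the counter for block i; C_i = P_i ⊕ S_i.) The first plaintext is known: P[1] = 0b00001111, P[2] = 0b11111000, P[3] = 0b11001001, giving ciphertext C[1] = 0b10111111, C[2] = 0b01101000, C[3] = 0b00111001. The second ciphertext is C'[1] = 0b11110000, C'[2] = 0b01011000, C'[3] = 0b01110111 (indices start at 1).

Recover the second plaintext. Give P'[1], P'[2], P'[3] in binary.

P'[1] = 0b01000000, P'[2] = 0b11001000, P'[3] = 0b10000111

In CTR with a reused counter, both messages share the same keystream S_i, so C_i ⊕ C'_i = P_i ⊕ P'_i and thus P'_i = P_i ⊕ C_i ⊕ C'_i.
P'[1]: 0b00001111 ⊕ 0b10111111 ⊕ 0b11110000 = 0b01000000.
P'[2]: 0b11111000 ⊕ 0b01101000 ⊕ 0b01011000 = 0b11001000.
P'[3]: 0b11001001 ⊕ 0b00111001 ⊕ 0b01110111 = 0b10000111.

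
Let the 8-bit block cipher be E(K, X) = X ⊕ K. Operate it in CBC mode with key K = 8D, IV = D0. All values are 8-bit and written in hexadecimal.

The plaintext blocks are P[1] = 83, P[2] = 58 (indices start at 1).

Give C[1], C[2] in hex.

CBC encryption: C_i = E(K, P_i ⊕ C_{i−1}), with C_{0} = IV.
C[1]: P[1] ⊕ D0 = 53; E(K, 53) = DE.
C[2]: P[2] ⊕ DE = 86; E(K, 86) = 0B.

C[1] = DE, C[2] = 0B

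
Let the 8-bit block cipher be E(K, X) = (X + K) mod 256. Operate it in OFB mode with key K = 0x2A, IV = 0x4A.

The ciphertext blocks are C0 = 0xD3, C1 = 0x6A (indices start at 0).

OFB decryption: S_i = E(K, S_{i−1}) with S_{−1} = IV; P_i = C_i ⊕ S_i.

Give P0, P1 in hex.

P0: S = E(K, 0x4A) = 0x74; 0xD3 ⊕ 0x74 = 0xA7.
P1: S = E(K, 0x74) = 0x9E; 0x6A ⊕ 0x9E = 0xF4.

P0 = 0xA7, P1 = 0xF4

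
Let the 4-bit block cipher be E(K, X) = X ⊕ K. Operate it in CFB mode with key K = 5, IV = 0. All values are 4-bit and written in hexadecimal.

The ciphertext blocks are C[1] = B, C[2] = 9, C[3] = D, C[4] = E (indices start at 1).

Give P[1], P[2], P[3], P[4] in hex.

P[1] = E, P[2] = 7, P[3] = 1, P[4] = 6

CFB decryption: P_i = C_i ⊕ E(K, C_{i−1}), with C_{0} = IV.
P[1]: E(K, 0) = 5; B ⊕ 5 = E.
P[2]: E(K, B) = E; 9 ⊕ E = 7.
P[3]: E(K, 9) = C; D ⊕ C = 1.
P[4]: E(K, D) = 8; E ⊕ 8 = 6.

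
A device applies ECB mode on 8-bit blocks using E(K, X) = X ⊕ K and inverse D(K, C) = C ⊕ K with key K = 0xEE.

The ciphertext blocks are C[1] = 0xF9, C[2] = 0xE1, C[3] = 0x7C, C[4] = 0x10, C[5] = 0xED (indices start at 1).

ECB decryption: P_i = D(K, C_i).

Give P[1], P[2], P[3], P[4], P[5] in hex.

P[1] = 0x17, P[2] = 0x0F, P[3] = 0x92, P[4] = 0xFE, P[5] = 0x03

P[1]: D(K, 0xF9) = 0x17.
P[2]: D(K, 0xE1) = 0x0F.
P[3]: D(K, 0x7C) = 0x92.
P[4]: D(K, 0x10) = 0xFE.
P[5]: D(K, 0xED) = 0x03.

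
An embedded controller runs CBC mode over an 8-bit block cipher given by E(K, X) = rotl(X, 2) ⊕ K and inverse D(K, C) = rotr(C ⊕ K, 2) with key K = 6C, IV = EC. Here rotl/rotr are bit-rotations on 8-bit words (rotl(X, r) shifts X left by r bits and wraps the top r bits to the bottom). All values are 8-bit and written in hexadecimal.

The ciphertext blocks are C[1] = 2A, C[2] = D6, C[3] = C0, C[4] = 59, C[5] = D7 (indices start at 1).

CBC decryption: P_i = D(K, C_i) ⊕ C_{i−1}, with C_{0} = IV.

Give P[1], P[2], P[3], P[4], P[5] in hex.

P[1] = 7D, P[2] = 84, P[3] = FD, P[4] = 8D, P[5] = B7

P[1]: D(K, 2A) = 91; 91 ⊕ EC = 7D.
P[2]: D(K, D6) = AE; AE ⊕ 2A = 84.
P[3]: D(K, C0) = 2B; 2B ⊕ D6 = FD.
P[4]: D(K, 59) = 4D; 4D ⊕ C0 = 8D.
P[5]: D(K, D7) = EE; EE ⊕ 59 = B7.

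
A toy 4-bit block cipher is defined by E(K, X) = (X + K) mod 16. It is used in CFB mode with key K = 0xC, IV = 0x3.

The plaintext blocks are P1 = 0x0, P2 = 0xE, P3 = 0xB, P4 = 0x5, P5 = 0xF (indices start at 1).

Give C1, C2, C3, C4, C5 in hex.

CFB encryption: C_i = P_i ⊕ E(K, C_{i−1}), with C_{0} = IV.
C1: E(K, 0x3) = 0xF; 0x0 ⊕ 0xF = 0xF.
C2: E(K, 0xF) = 0xB; 0xE ⊕ 0xB = 0x5.
C3: E(K, 0x5) = 0x1; 0xB ⊕ 0x1 = 0xA.
C4: E(K, 0xA) = 0x6; 0x5 ⊕ 0x6 = 0x3.
C5: E(K, 0x3) = 0xF; 0xF ⊕ 0xF = 0x0.

C1 = 0xF, C2 = 0x5, C3 = 0xA, C4 = 0x3, C5 = 0x0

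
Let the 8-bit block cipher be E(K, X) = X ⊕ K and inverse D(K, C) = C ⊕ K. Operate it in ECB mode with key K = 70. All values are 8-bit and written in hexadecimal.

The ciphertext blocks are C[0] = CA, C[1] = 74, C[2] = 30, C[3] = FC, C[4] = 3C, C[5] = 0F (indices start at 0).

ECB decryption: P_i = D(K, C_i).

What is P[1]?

P[1]: D(K, 74) = 04.

P[1] = 04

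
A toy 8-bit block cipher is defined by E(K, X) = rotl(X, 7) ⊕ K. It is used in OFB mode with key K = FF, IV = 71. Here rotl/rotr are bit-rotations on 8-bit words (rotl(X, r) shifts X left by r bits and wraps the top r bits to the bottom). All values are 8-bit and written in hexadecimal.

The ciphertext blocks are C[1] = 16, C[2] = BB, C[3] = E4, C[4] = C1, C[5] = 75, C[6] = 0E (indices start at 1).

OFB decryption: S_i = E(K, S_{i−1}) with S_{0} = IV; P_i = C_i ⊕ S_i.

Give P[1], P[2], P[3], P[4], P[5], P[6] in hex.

P[1] = 51, P[2] = E7, P[3] = 35, P[4] = D6, P[5] = 01, P[6] = CB

P[1]: S = E(K, 71) = 47; 16 ⊕ 47 = 51.
P[2]: S = E(K, 47) = 5C; BB ⊕ 5C = E7.
P[3]: S = E(K, 5C) = D1; E4 ⊕ D1 = 35.
P[4]: S = E(K, D1) = 17; C1 ⊕ 17 = D6.
P[5]: S = E(K, 17) = 74; 75 ⊕ 74 = 01.
P[6]: S = E(K, 74) = C5; 0E ⊕ C5 = CB.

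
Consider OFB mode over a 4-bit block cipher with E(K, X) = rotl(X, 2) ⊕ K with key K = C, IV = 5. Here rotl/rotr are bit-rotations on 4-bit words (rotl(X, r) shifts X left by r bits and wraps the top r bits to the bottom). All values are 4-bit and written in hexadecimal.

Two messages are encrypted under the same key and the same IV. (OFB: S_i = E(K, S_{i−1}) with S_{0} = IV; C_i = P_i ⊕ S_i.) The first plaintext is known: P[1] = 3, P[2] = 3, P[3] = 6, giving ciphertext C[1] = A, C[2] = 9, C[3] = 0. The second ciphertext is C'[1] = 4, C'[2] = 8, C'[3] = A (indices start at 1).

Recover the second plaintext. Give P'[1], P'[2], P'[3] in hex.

In OFB with a reused IV, both messages share the same keystream S_i, so C_i ⊕ C'_i = P_i ⊕ P'_i and thus P'_i = P_i ⊕ C_i ⊕ C'_i.
P'[1]: 3 ⊕ A ⊕ 4 = D.
P'[2]: 3 ⊕ 9 ⊕ 8 = 2.
P'[3]: 6 ⊕ 0 ⊕ A = C.

P'[1] = D, P'[2] = 2, P'[3] = C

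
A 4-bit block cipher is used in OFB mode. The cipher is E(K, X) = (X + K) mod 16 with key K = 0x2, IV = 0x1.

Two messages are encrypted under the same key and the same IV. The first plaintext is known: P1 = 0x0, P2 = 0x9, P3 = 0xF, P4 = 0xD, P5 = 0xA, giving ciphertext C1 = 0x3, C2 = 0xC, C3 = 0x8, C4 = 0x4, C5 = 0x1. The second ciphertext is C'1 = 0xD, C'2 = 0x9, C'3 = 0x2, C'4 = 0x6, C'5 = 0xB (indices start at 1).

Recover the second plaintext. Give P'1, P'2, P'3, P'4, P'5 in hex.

In OFB with a reused IV, both messages share the same keystream S_i, so C_i ⊕ C'_i = P_i ⊕ P'_i and thus P'_i = P_i ⊕ C_i ⊕ C'_i.
P'1: 0x0 ⊕ 0x3 ⊕ 0xD = 0xE.
P'2: 0x9 ⊕ 0xC ⊕ 0x9 = 0xC.
P'3: 0xF ⊕ 0x8 ⊕ 0x2 = 0x5.
P'4: 0xD ⊕ 0x4 ⊕ 0x6 = 0xF.
P'5: 0xA ⊕ 0x1 ⊕ 0xB = 0x0.

P'1 = 0xE, P'2 = 0xC, P'3 = 0x5, P'4 = 0xF, P'5 = 0x0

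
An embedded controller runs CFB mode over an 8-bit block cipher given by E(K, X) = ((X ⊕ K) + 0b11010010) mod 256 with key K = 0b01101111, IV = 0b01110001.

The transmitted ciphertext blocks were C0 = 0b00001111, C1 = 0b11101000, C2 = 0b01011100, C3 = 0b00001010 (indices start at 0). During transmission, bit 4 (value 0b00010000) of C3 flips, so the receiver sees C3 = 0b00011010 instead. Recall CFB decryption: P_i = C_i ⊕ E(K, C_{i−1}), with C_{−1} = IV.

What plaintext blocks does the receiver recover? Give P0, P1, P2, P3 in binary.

P0 = 0b11111111, P1 = 0b11011010, P2 = 0b00000101, P3 = 0b00011111

Only C3 changed, to 0b00011010. In CFB, a change in C_i flips the same bit in P_i and garbles P_{i+1}. Decrypting the received ciphertext:
P0: E(K, 0b01110001) = 0b11110000; 0b00001111 ⊕ 0b11110000 = 0b11111111.
P1: E(K, 0b00001111) = 0b00110010; 0b11101000 ⊕ 0b00110010 = 0b11011010.
P2: E(K, 0b11101000) = 0b01011001; 0b01011100 ⊕ 0b01011001 = 0b00000101.
P3: E(K, 0b01011100) = 0b00000101; 0b00011010 ⊕ 0b00000101 = 0b00011111.
Blocks that differ from the original plaintext: P3.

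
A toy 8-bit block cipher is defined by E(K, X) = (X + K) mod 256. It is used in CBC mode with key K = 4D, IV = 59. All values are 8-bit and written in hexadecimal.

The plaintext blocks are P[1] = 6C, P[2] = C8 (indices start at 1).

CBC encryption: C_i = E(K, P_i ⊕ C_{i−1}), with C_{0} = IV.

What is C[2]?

C[2] = 97

C[1]: P[1] ⊕ 59 = 35; E(K, 35) = 82.
C[2]: P[2] ⊕ 82 = 4A; E(K, 4A) = 97.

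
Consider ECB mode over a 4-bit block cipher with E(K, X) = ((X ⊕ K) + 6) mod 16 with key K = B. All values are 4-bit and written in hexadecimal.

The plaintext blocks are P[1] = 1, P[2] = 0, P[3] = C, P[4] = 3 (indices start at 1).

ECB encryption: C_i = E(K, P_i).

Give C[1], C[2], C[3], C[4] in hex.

C[1] = 0, C[2] = 1, C[3] = D, C[4] = E

C[1]: E(K, 1) = 0.
C[2]: E(K, 0) = 1.
C[3]: E(K, C) = D.
C[4]: E(K, 3) = E.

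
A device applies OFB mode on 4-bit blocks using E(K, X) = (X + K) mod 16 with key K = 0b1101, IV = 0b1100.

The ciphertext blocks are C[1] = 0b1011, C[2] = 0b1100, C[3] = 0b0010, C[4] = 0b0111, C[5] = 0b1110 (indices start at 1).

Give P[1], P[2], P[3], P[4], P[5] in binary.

P[1] = 0b0010, P[2] = 0b1010, P[3] = 0b0001, P[4] = 0b0111, P[5] = 0b0011

OFB decryption: S_i = E(K, S_{i−1}) with S_{0} = IV; P_i = C_i ⊕ S_i.
P[1]: S = E(K, 0b1100) = 0b1001; 0b1011 ⊕ 0b1001 = 0b0010.
P[2]: S = E(K, 0b1001) = 0b0110; 0b1100 ⊕ 0b0110 = 0b1010.
P[3]: S = E(K, 0b0110) = 0b0011; 0b0010 ⊕ 0b0011 = 0b0001.
P[4]: S = E(K, 0b0011) = 0b0000; 0b0111 ⊕ 0b0000 = 0b0111.
P[5]: S = E(K, 0b0000) = 0b1101; 0b1110 ⊕ 0b1101 = 0b0011.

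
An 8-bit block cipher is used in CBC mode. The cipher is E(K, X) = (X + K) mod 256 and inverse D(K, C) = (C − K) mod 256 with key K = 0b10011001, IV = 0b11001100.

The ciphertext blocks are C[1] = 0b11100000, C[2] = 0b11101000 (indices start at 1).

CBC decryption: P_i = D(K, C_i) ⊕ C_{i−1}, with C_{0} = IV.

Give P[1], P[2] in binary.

P[1] = 0b10001011, P[2] = 0b10101111

P[1]: D(K, 0b11100000) = 0b01000111; 0b01000111 ⊕ 0b11001100 = 0b10001011.
P[2]: D(K, 0b11101000) = 0b01001111; 0b01001111 ⊕ 0b11100000 = 0b10101111.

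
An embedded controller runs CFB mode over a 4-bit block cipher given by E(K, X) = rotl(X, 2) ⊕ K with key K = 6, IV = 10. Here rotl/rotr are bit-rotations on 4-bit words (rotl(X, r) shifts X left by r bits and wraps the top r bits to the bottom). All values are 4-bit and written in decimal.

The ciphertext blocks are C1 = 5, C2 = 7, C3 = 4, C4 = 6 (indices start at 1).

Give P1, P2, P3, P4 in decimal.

CFB decryption: P_i = C_i ⊕ E(K, C_{i−1}), with C_{0} = IV.
P1: E(K, 10) = 12; 5 ⊕ 12 = 9.
P2: E(K, 5) = 3; 7 ⊕ 3 = 4.
P3: E(K, 7) = 11; 4 ⊕ 11 = 15.
P4: E(K, 4) = 7; 6 ⊕ 7 = 1.

P1 = 9, P2 = 4, P3 = 15, P4 = 1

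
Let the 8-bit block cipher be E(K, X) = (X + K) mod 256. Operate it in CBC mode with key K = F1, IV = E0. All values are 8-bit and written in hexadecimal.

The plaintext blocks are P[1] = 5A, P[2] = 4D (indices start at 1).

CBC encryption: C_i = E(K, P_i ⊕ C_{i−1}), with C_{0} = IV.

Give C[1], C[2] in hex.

C[1]: P[1] ⊕ E0 = BA; E(K, BA) = AB.
C[2]: P[2] ⊕ AB = E6; E(K, E6) = D7.

C[1] = AB, C[2] = D7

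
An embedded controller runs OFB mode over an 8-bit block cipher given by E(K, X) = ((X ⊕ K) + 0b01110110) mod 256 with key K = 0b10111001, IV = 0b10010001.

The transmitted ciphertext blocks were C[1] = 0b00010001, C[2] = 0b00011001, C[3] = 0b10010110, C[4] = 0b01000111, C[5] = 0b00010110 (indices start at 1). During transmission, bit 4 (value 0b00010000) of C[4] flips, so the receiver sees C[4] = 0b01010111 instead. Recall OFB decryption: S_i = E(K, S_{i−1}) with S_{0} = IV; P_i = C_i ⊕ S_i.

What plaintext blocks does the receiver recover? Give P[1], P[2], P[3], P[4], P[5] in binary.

Only C[4] changed, to 0b01010111. In OFB, a change in C_i flips the same bit in P_i only; the keystream is unaffected. Decrypting the received ciphertext:
P[1]: S = E(K, 0b10010001) = 0b10011110; 0b00010001 ⊕ 0b10011110 = 0b10001111.
P[2]: S = E(K, 0b10011110) = 0b10011101; 0b00011001 ⊕ 0b10011101 = 0b10000100.
P[3]: S = E(K, 0b10011101) = 0b10011010; 0b10010110 ⊕ 0b10011010 = 0b00001100.
P[4]: S = E(K, 0b10011010) = 0b10011001; 0b01010111 ⊕ 0b10011001 = 0b11001110.
P[5]: S = E(K, 0b10011001) = 0b10010110; 0b00010110 ⊕ 0b10010110 = 0b10000000.
Blocks that differ from the original plaintext: P[4].

P[1] = 0b10001111, P[2] = 0b10000100, P[3] = 0b00001100, P[4] = 0b11001110, P[5] = 0b10000000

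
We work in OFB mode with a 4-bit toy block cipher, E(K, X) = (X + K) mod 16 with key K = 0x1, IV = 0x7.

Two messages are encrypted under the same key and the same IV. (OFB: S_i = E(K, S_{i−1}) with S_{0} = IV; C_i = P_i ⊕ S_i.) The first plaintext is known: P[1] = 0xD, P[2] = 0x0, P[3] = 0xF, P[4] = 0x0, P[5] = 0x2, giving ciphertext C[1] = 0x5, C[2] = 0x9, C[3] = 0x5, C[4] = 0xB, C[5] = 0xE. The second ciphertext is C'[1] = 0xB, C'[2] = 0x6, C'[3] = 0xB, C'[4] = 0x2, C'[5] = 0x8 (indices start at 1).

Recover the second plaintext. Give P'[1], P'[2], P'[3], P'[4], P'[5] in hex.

P'[1] = 0x3, P'[2] = 0xF, P'[3] = 0x1, P'[4] = 0x9, P'[5] = 0x4

In OFB with a reused IV, both messages share the same keystream S_i, so C_i ⊕ C'_i = P_i ⊕ P'_i and thus P'_i = P_i ⊕ C_i ⊕ C'_i.
P'[1]: 0xD ⊕ 0x5 ⊕ 0xB = 0x3.
P'[2]: 0x0 ⊕ 0x9 ⊕ 0x6 = 0xF.
P'[3]: 0xF ⊕ 0x5 ⊕ 0xB = 0x1.
P'[4]: 0x0 ⊕ 0xB ⊕ 0x2 = 0x9.
P'[5]: 0x2 ⊕ 0xE ⊕ 0x8 = 0x4.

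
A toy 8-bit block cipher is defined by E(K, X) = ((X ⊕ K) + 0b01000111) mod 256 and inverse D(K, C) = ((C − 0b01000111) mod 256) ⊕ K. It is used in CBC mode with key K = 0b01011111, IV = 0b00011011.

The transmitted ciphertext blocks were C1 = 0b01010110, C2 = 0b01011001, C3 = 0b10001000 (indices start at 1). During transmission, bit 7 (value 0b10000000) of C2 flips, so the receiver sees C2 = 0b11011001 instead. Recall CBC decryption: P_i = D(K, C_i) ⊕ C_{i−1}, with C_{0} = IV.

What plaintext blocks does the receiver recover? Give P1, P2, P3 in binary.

P1 = 0b01001011, P2 = 0b10011011, P3 = 0b11000111

Only C2 changed, to 0b11011001. In CBC, a change in C_i garbles P_i and flips the same bit in P_{i+1}. Decrypting the received ciphertext:
P1: D(K, 0b01010110) = 0b01010000; 0b01010000 ⊕ 0b00011011 = 0b01001011.
P2: D(K, 0b11011001) = 0b11001101; 0b11001101 ⊕ 0b01010110 = 0b10011011.
P3: D(K, 0b10001000) = 0b00011110; 0b00011110 ⊕ 0b11011001 = 0b11000111.
Blocks that differ from the original plaintext: P2, P3.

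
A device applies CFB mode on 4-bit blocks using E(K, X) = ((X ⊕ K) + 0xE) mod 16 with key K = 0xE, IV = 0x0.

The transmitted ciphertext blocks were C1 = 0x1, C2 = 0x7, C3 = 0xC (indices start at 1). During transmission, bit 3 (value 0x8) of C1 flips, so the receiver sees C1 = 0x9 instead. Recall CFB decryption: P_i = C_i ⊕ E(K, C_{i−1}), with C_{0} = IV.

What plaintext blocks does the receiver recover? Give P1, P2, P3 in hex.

Only C1 changed, to 0x9. In CFB, a change in C_i flips the same bit in P_i and garbles P_{i+1}. Decrypting the received ciphertext:
P1: E(K, 0x0) = 0xC; 0x9 ⊕ 0xC = 0x5.
P2: E(K, 0x9) = 0x5; 0x7 ⊕ 0x5 = 0x2.
P3: E(K, 0x7) = 0x7; 0xC ⊕ 0x7 = 0xB.
Blocks that differ from the original plaintext: P1, P2.

P1 = 0x5, P2 = 0x2, P3 = 0xB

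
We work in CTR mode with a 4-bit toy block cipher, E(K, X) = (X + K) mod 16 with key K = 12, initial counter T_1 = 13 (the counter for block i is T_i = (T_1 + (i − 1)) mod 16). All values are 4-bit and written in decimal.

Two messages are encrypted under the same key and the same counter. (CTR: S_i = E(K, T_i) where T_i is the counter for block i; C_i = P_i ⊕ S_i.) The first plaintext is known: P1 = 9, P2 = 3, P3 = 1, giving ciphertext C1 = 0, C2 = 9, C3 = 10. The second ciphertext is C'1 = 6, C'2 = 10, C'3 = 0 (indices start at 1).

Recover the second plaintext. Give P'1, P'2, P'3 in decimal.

In CTR with a reused counter, both messages share the same keystream S_i, so C_i ⊕ C'_i = P_i ⊕ P'_i and thus P'_i = P_i ⊕ C_i ⊕ C'_i.
P'1: 9 ⊕ 0 ⊕ 6 = 15.
P'2: 3 ⊕ 9 ⊕ 10 = 0.
P'3: 1 ⊕ 10 ⊕ 0 = 11.

P'1 = 15, P'2 = 0, P'3 = 11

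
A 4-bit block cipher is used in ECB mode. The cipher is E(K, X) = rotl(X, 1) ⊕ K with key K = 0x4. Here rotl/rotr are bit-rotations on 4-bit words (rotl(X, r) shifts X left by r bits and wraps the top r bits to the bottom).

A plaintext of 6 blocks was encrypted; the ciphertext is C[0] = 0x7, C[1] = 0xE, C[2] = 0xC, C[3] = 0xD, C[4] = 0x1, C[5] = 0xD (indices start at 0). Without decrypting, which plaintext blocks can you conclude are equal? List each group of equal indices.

P[3] = P[5]

ECB encrypts each block independently with the same key, so equal ciphertext blocks imply equal plaintext blocks.
C[3] = C[5] = 0xD, so P[3] = P[5].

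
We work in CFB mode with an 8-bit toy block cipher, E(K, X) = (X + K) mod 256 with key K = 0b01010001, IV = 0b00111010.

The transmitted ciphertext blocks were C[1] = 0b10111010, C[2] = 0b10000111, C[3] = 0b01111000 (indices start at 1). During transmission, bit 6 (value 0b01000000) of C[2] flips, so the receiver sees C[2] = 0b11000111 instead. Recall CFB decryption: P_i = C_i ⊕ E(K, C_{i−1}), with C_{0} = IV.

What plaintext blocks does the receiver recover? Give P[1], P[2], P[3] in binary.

P[1] = 0b00110001, P[2] = 0b11001100, P[3] = 0b01100000

Only C[2] changed, to 0b11000111. In CFB, a change in C_i flips the same bit in P_i and garbles P_{i+1}. Decrypting the received ciphertext:
P[1]: E(K, 0b00111010) = 0b10001011; 0b10111010 ⊕ 0b10001011 = 0b00110001.
P[2]: E(K, 0b10111010) = 0b00001011; 0b11000111 ⊕ 0b00001011 = 0b11001100.
P[3]: E(K, 0b11000111) = 0b00011000; 0b01111000 ⊕ 0b00011000 = 0b01100000.
Blocks that differ from the original plaintext: P[2], P[3].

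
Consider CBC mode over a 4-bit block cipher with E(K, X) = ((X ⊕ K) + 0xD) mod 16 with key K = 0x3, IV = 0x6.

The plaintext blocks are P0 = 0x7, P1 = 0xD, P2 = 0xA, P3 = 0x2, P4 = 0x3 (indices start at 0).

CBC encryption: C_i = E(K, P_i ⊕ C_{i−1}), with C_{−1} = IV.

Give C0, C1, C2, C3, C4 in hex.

C0: P0 ⊕ 0x6 = 0x1; E(K, 0x1) = 0xF.
C1: P1 ⊕ 0xF = 0x2; E(K, 0x2) = 0xE.
C2: P2 ⊕ 0xE = 0x4; E(K, 0x4) = 0x4.
C3: P3 ⊕ 0x4 = 0x6; E(K, 0x6) = 0x2.
C4: P4 ⊕ 0x2 = 0x1; E(K, 0x1) = 0xF.

C0 = 0xF, C1 = 0xE, C2 = 0x4, C3 = 0x2, C4 = 0xF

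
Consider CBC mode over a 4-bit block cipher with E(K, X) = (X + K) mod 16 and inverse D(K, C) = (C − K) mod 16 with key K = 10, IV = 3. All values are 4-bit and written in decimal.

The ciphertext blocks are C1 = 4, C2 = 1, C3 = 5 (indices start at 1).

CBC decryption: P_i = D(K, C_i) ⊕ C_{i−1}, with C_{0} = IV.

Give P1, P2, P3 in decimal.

P1: D(K, 4) = 10; 10 ⊕ 3 = 9.
P2: D(K, 1) = 7; 7 ⊕ 4 = 3.
P3: D(K, 5) = 11; 11 ⊕ 1 = 10.

P1 = 9, P2 = 3, P3 = 10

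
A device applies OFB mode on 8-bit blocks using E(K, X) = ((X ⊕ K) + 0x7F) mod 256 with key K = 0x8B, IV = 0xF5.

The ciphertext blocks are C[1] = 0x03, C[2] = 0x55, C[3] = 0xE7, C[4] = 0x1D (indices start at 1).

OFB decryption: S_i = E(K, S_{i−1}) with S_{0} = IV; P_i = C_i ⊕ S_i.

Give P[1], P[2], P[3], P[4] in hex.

P[1] = 0xFE, P[2] = 0xA0, P[3] = 0x1A, P[4] = 0xE8

P[1]: S = E(K, 0xF5) = 0xFD; 0x03 ⊕ 0xFD = 0xFE.
P[2]: S = E(K, 0xFD) = 0xF5; 0x55 ⊕ 0xF5 = 0xA0.
P[3]: S = E(K, 0xF5) = 0xFD; 0xE7 ⊕ 0xFD = 0x1A.
P[4]: S = E(K, 0xFD) = 0xF5; 0x1D ⊕ 0xF5 = 0xE8.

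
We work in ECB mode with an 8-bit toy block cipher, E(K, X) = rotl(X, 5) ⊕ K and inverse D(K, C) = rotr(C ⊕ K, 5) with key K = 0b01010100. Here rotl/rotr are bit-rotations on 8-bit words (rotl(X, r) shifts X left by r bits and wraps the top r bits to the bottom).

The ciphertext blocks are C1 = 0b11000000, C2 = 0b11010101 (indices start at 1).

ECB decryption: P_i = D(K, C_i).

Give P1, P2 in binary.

P1: D(K, 0b11000000) = 0b10100100.
P2: D(K, 0b11010101) = 0b00001100.

P1 = 0b10100100, P2 = 0b00001100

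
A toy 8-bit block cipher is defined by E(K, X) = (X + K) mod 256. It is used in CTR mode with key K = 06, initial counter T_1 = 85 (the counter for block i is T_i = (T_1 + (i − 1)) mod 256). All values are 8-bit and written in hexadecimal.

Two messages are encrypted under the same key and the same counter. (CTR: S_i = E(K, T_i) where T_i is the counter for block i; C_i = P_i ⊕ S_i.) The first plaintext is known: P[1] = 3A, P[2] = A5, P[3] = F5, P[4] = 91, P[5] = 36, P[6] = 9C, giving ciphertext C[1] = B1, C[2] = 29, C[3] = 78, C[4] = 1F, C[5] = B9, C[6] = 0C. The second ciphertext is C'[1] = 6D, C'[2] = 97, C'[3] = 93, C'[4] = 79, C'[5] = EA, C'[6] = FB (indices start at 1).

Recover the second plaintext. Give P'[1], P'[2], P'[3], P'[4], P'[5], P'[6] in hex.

In CTR with a reused counter, both messages share the same keystream S_i, so C_i ⊕ C'_i = P_i ⊕ P'_i and thus P'_i = P_i ⊕ C_i ⊕ C'_i.
P'[1]: 3A ⊕ B1 ⊕ 6D = E6.
P'[2]: A5 ⊕ 29 ⊕ 97 = 1B.
P'[3]: F5 ⊕ 78 ⊕ 93 = 1E.
P'[4]: 91 ⊕ 1F ⊕ 79 = F7.
P'[5]: 36 ⊕ B9 ⊕ EA = 65.
P'[6]: 9C ⊕ 0C ⊕ FB = 6B.

P'[1] = E6, P'[2] = 1B, P'[3] = 1E, P'[4] = F7, P'[5] = 65, P'[6] = 6B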